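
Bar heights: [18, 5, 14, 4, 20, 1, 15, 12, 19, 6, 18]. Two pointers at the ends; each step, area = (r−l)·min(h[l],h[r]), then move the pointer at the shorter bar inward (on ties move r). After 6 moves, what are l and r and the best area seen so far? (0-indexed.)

[0,10] min(18,18)*10=180 best=180 * → r--
[0,9] min(18,6)*9=54 best=180 → r--
[0,8] min(18,19)*8=144 best=180 → l++
[1,8] min(5,19)*7=35 best=180 → l++
[2,8] min(14,19)*6=84 best=180 → l++
[3,8] min(4,19)*5=20 best=180 → l++

l=4, r=8, best area=180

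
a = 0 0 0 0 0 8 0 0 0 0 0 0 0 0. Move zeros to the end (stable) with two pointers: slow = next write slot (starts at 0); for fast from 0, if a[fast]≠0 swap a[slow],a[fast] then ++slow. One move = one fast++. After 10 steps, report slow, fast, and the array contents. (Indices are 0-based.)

slow=1, fast=10, a=[8, 0, 0, 0, 0, 0, 0, 0, 0, 0, 0, 0, 0, 0]

slow=0 fast=0: a[fast]=0, fast++
slow=0 fast=1: a[fast]=0, fast++
slow=0 fast=2: a[fast]=0, fast++
slow=0 fast=3: a[fast]=0, fast++
slow=0 fast=4: a[fast]=0, fast++
slow=0 fast=5: a[fast]=8≠0 swap→a[0]=8, slow++,fast++
slow=1 fast=6: a[fast]=0, fast++
slow=1 fast=7: a[fast]=0, fast++
slow=1 fast=8: a[fast]=0, fast++
slow=1 fast=9: a[fast]=0, fast++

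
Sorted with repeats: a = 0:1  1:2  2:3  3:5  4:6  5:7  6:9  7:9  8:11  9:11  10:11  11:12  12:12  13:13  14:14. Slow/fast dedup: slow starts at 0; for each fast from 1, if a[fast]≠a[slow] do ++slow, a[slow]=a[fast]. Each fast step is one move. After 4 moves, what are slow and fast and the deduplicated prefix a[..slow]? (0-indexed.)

(s=0,f=1) a[fast]=2≠a[slow]=1 write a[1]=2 → slow++,fast++
(s=1,f=2) a[fast]=3≠a[slow]=2 write a[2]=3 → slow++,fast++
(s=2,f=3) a[fast]=5≠a[slow]=3 write a[3]=5 → slow++,fast++
(s=3,f=4) a[fast]=6≠a[slow]=5 write a[4]=6 → slow++,fast++

slow=4, fast=5, prefix=[1, 2, 3, 5, 6]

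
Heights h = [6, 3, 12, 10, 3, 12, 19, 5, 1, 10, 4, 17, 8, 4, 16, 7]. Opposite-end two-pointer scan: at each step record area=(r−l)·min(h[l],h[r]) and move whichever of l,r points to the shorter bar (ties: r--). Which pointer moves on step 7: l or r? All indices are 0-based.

l

[0,15] min(6,7)*15=90 best=90 * → l++
[1,15] min(3,7)*14=42 best=90 → l++
[2,15] min(12,7)*13=91 best=91 * → r--
[2,14] min(12,16)*12=144 best=144 * → l++
[3,14] min(10,16)*11=110 best=144 → l++
[4,14] min(3,16)*10=30 best=144 → l++
[5,14] min(12,16)*9=108 best=144 → l++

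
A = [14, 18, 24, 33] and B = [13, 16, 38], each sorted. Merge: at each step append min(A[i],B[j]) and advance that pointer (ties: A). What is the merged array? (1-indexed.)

[13, 14, 16, 18, 24, 33, 38]

[i=1,j=1] A[i]=14>B[j]=13 take 13 → j++
[i=1,j=2] A[i]=14<=B[j]=16 take 14 → i++
[i=2,j=2] A[i]=18>B[j]=16 take 16 → j++
[i=2,j=3] A[i]=18<=B[j]=38 take 18 → i++
[i=3,j=3] A[i]=24<=B[j]=38 take 24 → i++
[i=4,j=3] A[i]=33<=B[j]=38 take 33 → i++
[i=5,j=3] A done, take B[j]=38 → j++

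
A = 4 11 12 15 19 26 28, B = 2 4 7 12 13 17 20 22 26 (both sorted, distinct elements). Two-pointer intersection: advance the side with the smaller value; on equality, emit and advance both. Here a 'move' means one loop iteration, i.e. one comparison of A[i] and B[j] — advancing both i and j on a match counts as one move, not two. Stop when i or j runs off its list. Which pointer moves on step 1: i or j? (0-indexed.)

i=0 j=0: 4>2, j++

j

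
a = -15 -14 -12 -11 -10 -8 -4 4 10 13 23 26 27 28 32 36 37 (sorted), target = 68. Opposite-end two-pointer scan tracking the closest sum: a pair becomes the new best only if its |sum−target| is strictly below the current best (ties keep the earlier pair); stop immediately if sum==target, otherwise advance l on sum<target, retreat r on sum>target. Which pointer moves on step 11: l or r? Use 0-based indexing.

l

[0,16] -15+37=22 d=46 * → l++
[1,16] -14+37=23 d=45 * → l++
[2,16] -12+37=25 d=43 * → l++
[3,16] -11+37=26 d=42 * → l++
[4,16] -10+37=27 d=41 * → l++
[5,16] -8+37=29 d=39 * → l++
[6,16] -4+37=33 d=35 * → l++
[7,16] 4+37=41 d=27 * → l++
[8,16] 10+37=47 d=21 * → l++
[9,16] 13+37=50 d=18 * → l++
[10,16] 23+37=60 d=8 * → l++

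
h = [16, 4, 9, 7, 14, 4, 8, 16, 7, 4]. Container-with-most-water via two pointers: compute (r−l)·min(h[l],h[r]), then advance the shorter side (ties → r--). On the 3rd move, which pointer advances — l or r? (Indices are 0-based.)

r

l=0 r=9: min(16,4)*9=36 best=36 *, r--
l=0 r=8: min(16,7)*8=56 best=56 *, r--
l=0 r=7: min(16,16)*7=112 best=112 *, r--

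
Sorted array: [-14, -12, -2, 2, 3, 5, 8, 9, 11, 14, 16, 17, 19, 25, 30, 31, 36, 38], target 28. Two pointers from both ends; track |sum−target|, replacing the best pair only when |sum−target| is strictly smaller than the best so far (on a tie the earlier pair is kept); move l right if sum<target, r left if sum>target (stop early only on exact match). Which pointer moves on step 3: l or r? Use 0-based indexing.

r

l=0 r=17: -14+38=24 d=4 *, l++
l=1 r=17: -12+38=26 d=2 *, l++
l=2 r=17: -2+38=36 d=8, r--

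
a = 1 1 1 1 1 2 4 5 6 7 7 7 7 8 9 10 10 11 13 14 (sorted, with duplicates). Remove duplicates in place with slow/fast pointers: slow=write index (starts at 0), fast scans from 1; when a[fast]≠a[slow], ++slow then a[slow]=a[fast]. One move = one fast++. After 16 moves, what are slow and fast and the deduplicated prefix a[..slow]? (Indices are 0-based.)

(s=0,f=1) a[fast]=1=a[slow] dup → fast++
(s=0,f=2) a[fast]=1=a[slow] dup → fast++
(s=0,f=3) a[fast]=1=a[slow] dup → fast++
(s=0,f=4) a[fast]=1=a[slow] dup → fast++
(s=0,f=5) a[fast]=2≠a[slow]=1 write a[1]=2 → slow++,fast++
(s=1,f=6) a[fast]=4≠a[slow]=2 write a[2]=4 → slow++,fast++
(s=2,f=7) a[fast]=5≠a[slow]=4 write a[3]=5 → slow++,fast++
(s=3,f=8) a[fast]=6≠a[slow]=5 write a[4]=6 → slow++,fast++
(s=4,f=9) a[fast]=7≠a[slow]=6 write a[5]=7 → slow++,fast++
(s=5,f=10) a[fast]=7=a[slow] dup → fast++
(s=5,f=11) a[fast]=7=a[slow] dup → fast++
(s=5,f=12) a[fast]=7=a[slow] dup → fast++
(s=5,f=13) a[fast]=8≠a[slow]=7 write a[6]=8 → slow++,fast++
(s=6,f=14) a[fast]=9≠a[slow]=8 write a[7]=9 → slow++,fast++
(s=7,f=15) a[fast]=10≠a[slow]=9 write a[8]=10 → slow++,fast++
(s=8,f=16) a[fast]=10=a[slow] dup → fast++

slow=8, fast=17, prefix=[1, 2, 4, 5, 6, 7, 8, 9, 10]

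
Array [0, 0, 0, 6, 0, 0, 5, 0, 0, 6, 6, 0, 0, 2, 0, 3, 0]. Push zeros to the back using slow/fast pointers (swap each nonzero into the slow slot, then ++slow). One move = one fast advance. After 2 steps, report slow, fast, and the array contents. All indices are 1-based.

slow=1, fast=3, a=[0, 0, 0, 6, 0, 0, 5, 0, 0, 6, 6, 0, 0, 2, 0, 3, 0]

(s=1,f=1) a[fast]=0 → fast++
(s=1,f=2) a[fast]=0 → fast++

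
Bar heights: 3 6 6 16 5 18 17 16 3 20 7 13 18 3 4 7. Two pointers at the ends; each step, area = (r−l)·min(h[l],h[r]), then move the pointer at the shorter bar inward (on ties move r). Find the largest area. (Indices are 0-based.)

max area = 144

[0,15] min(3,7)*15=45 best=45 * → l++
[1,15] min(6,7)*14=84 best=84 * → l++
[2,15] min(6,7)*13=78 best=84 → l++
[3,15] min(16,7)*12=84 best=84 → r--
[3,14] min(16,4)*11=44 best=84 → r--
[3,13] min(16,3)*10=30 best=84 → r--
[3,12] min(16,18)*9=144 best=144 * → l++
[4,12] min(5,18)*8=40 best=144 → l++
[5,12] min(18,18)*7=126 best=144 → r--
[5,11] min(18,13)*6=78 best=144 → r--
[5,10] min(18,7)*5=35 best=144 → r--
[5,9] min(18,20)*4=72 best=144 → l++
[6,9] min(17,20)*3=51 best=144 → l++
[7,9] min(16,20)*2=32 best=144 → l++
[8,9] min(3,20)*1=3 best=144 → l++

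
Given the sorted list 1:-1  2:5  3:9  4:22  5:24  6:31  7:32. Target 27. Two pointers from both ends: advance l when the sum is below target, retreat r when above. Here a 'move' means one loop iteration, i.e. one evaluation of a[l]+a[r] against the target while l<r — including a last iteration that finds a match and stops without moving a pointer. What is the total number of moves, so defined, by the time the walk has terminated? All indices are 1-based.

[1,7] -1+32=31 >27 → r--
[1,6] -1+31=30 >27 → r--
[1,5] -1+24=23 <27 → l++
[2,5] 5+24=29 >27 → r--
[2,4] 5+22=27 → found

5 moves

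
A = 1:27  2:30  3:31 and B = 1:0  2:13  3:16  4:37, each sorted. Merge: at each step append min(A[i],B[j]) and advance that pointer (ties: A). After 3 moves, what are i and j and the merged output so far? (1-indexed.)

i=1, j=4, merged so far=[0, 13, 16]

i=1 j=1: A[i]=27>B[j]=0 take 0, j++
i=1 j=2: A[i]=27>B[j]=13 take 13, j++
i=1 j=3: A[i]=27>B[j]=16 take 16, j++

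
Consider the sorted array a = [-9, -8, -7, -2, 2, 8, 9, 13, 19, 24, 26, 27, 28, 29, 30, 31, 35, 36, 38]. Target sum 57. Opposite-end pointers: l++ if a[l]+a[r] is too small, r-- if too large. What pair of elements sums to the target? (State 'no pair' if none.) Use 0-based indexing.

[0,18] -9+38=29 <57 → l++
[1,18] -8+38=30 <57 → l++
[2,18] -7+38=31 <57 → l++
[3,18] -2+38=36 <57 → l++
[4,18] 2+38=40 <57 → l++
[5,18] 8+38=46 <57 → l++
[6,18] 9+38=47 <57 → l++
[7,18] 13+38=51 <57 → l++
[8,18] 19+38=57 → found

(19, 38)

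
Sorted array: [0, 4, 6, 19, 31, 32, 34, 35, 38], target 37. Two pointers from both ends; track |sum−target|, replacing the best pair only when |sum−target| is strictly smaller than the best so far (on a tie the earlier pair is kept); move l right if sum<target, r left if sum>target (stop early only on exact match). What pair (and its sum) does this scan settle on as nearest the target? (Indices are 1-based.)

l=1 r=9: 0+38=38 d=1 *, r--
l=1 r=8: 0+35=35 d=2, l++
l=2 r=8: 4+35=39 d=2, r--
l=2 r=7: 4+34=38 d=1, r--
l=2 r=6: 4+32=36 d=1, l++
l=3 r=6: 6+32=38 d=1, r--
l=3 r=5: 6+31=37 d=0 *, stop

pair (6, 31) with sum 37 (|Δ|=0)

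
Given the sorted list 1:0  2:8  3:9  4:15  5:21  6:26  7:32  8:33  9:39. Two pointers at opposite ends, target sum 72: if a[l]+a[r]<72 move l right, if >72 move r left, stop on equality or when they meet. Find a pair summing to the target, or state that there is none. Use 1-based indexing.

(33, 39)

l=1 r=9: 0+39=39 <72, l++
l=2 r=9: 8+39=47 <72, l++
l=3 r=9: 9+39=48 <72, l++
l=4 r=9: 15+39=54 <72, l++
l=5 r=9: 21+39=60 <72, l++
l=6 r=9: 26+39=65 <72, l++
l=7 r=9: 32+39=71 <72, l++
l=8 r=9: 33+39=72, found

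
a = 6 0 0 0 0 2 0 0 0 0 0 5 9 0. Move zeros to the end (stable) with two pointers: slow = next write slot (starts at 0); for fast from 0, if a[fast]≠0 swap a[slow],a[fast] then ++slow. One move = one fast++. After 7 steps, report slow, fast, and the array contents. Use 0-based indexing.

slow=0 fast=0: a[fast]=6≠0 swap→a[0]=6, slow++,fast++
slow=1 fast=1: a[fast]=0, fast++
slow=1 fast=2: a[fast]=0, fast++
slow=1 fast=3: a[fast]=0, fast++
slow=1 fast=4: a[fast]=0, fast++
slow=1 fast=5: a[fast]=2≠0 swap→a[1]=2, slow++,fast++
slow=2 fast=6: a[fast]=0, fast++

slow=2, fast=7, a=[6, 2, 0, 0, 0, 0, 0, 0, 0, 0, 0, 5, 9, 0]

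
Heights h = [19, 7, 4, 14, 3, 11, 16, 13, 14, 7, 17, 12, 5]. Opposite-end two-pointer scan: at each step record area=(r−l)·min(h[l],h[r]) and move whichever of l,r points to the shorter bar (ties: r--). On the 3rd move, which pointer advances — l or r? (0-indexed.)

r

l=0 r=12: min(19,5)*12=60 best=60 *, r--
l=0 r=11: min(19,12)*11=132 best=132 *, r--
l=0 r=10: min(19,17)*10=170 best=170 *, r--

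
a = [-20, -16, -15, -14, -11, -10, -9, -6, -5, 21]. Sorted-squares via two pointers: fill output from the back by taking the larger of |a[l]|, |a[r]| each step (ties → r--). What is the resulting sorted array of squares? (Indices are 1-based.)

[25, 36, 81, 100, 121, 196, 225, 256, 400, 441]

l=1 r=10: |-20|<=|21| out[10]=441, r--
l=1 r=9: |-20|>|-5| out[9]=400, l++
l=2 r=9: |-16|>|-5| out[8]=256, l++
l=3 r=9: |-15|>|-5| out[7]=225, l++
l=4 r=9: |-14|>|-5| out[6]=196, l++
l=5 r=9: |-11|>|-5| out[5]=121, l++
l=6 r=9: |-10|>|-5| out[4]=100, l++
l=7 r=9: |-9|>|-5| out[3]=81, l++
l=8 r=9: |-6|>|-5| out[2]=36, l++
l=9 r=9: |-5|<=|-5| out[1]=25, r--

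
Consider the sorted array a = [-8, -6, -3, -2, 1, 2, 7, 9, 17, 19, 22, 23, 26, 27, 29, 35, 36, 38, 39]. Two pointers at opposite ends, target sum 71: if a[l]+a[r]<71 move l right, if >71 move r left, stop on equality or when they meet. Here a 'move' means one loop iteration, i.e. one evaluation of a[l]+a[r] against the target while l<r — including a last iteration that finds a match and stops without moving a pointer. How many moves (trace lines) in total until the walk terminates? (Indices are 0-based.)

18 moves

[0,18] -8+39=31 <71 → l++
[1,18] -6+39=33 <71 → l++
[2,18] -3+39=36 <71 → l++
[3,18] -2+39=37 <71 → l++
[4,18] 1+39=40 <71 → l++
[5,18] 2+39=41 <71 → l++
[6,18] 7+39=46 <71 → l++
[7,18] 9+39=48 <71 → l++
[8,18] 17+39=56 <71 → l++
[9,18] 19+39=58 <71 → l++
[10,18] 22+39=61 <71 → l++
[11,18] 23+39=62 <71 → l++
[12,18] 26+39=65 <71 → l++
[13,18] 27+39=66 <71 → l++
[14,18] 29+39=68 <71 → l++
[15,18] 35+39=74 >71 → r--
[15,17] 35+38=73 >71 → r--
[15,16] 35+36=71 → found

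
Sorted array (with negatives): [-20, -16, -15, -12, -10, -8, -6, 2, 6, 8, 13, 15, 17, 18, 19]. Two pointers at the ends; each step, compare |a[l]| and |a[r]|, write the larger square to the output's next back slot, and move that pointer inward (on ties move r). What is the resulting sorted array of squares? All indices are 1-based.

[4, 36, 36, 64, 64, 100, 144, 169, 225, 225, 256, 289, 324, 361, 400]

[1,15] |-20|>|19| out[15]=400 → l++
[2,15] |-16|<=|19| out[14]=361 → r--
[2,14] |-16|<=|18| out[13]=324 → r--
[2,13] |-16|<=|17| out[12]=289 → r--
[2,12] |-16|>|15| out[11]=256 → l++
[3,12] |-15|<=|15| out[10]=225 → r--
[3,11] |-15|>|13| out[9]=225 → l++
[4,11] |-12|<=|13| out[8]=169 → r--
[4,10] |-12|>|8| out[7]=144 → l++
[5,10] |-10|>|8| out[6]=100 → l++
[6,10] |-8|<=|8| out[5]=64 → r--
[6,9] |-8|>|6| out[4]=64 → l++
[7,9] |-6|<=|6| out[3]=36 → r--
[7,8] |-6|>|2| out[2]=36 → l++
[8,8] |2|<=|2| out[1]=4 → r--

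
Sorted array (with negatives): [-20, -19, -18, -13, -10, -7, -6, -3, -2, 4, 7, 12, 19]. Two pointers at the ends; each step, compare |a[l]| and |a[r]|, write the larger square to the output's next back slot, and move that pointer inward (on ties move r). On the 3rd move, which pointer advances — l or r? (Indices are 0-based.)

[0,12] |-20|>|19| out[12]=400 → l++
[1,12] |-19|<=|19| out[11]=361 → r--
[1,11] |-19|>|12| out[10]=361 → l++

l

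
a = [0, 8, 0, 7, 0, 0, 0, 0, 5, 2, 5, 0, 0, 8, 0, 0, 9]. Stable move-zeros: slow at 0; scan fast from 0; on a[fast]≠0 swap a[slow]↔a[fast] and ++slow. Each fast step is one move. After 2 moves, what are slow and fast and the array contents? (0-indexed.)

slow=0 fast=0: a[fast]=0, fast++
slow=0 fast=1: a[fast]=8≠0 swap→a[0]=8, slow++,fast++

slow=1, fast=2, a=[8, 0, 0, 7, 0, 0, 0, 0, 5, 2, 5, 0, 0, 8, 0, 0, 9]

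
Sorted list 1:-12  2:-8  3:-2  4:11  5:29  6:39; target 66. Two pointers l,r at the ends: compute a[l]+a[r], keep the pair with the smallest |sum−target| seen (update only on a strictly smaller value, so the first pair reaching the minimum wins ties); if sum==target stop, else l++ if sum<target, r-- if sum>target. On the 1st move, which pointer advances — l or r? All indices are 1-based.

l=1 r=6: -12+39=27 d=39 *, l++

l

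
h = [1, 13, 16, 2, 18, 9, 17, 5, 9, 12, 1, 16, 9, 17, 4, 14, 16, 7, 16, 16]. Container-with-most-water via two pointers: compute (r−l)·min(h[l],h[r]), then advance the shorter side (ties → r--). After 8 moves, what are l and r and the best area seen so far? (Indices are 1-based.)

[1,20] min(1,16)*19=19 best=19 * → l++
[2,20] min(13,16)*18=234 best=234 * → l++
[3,20] min(16,16)*17=272 best=272 * → r--
[3,19] min(16,16)*16=256 best=272 → r--
[3,18] min(16,7)*15=105 best=272 → r--
[3,17] min(16,16)*14=224 best=272 → r--
[3,16] min(16,14)*13=182 best=272 → r--
[3,15] min(16,4)*12=48 best=272 → r--

l=3, r=14, best area=272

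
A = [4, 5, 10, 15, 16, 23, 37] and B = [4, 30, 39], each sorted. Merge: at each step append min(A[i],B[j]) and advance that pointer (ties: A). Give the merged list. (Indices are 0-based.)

i=0 j=0: A[i]=4<=B[j]=4 take 4, i++
i=1 j=0: A[i]=5>B[j]=4 take 4, j++
i=1 j=1: A[i]=5<=B[j]=30 take 5, i++
i=2 j=1: A[i]=10<=B[j]=30 take 10, i++
i=3 j=1: A[i]=15<=B[j]=30 take 15, i++
i=4 j=1: A[i]=16<=B[j]=30 take 16, i++
i=5 j=1: A[i]=23<=B[j]=30 take 23, i++
i=6 j=1: A[i]=37>B[j]=30 take 30, j++
i=6 j=2: A[i]=37<=B[j]=39 take 37, i++
i=7 j=2: A done, take B[j]=39, j++

[4, 4, 5, 10, 15, 16, 23, 30, 37, 39]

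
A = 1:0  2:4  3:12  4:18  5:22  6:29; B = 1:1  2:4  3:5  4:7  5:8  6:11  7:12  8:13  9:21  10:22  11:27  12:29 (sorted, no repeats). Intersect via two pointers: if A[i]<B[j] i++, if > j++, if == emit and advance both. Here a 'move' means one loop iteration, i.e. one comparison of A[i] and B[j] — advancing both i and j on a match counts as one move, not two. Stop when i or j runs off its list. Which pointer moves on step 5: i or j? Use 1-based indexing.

[i=1,j=1] 0<1 → i++
[i=2,j=1] 4>1 → j++
[i=2,j=2] 4==4 emit → i++,j++
[i=3,j=3] 12>5 → j++
[i=3,j=4] 12>7 → j++

j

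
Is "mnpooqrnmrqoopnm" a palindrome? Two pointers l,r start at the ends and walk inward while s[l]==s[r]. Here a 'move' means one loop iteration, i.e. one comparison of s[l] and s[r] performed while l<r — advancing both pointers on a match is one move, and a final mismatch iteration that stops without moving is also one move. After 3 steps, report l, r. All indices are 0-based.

l=3, r=12

[0,15] 'm'=='m' → l++,r--
[1,14] 'n'=='n' → l++,r--
[2,13] 'p'=='p' → l++,r--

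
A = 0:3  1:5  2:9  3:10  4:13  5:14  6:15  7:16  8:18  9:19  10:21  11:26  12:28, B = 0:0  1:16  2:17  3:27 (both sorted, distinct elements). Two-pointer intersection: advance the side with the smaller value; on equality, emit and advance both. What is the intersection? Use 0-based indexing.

i=0 j=0: 3>0, j++
i=0 j=1: 3<16, i++
i=1 j=1: 5<16, i++
i=2 j=1: 9<16, i++
i=3 j=1: 10<16, i++
i=4 j=1: 13<16, i++
i=5 j=1: 14<16, i++
i=6 j=1: 15<16, i++
i=7 j=1: 16==16 emit, i++,j++
i=8 j=2: 18>17, j++
i=8 j=3: 18<27, i++
i=9 j=3: 19<27, i++
i=10 j=3: 21<27, i++
i=11 j=3: 26<27, i++
i=12 j=3: 28>27, j++

intersection = [16]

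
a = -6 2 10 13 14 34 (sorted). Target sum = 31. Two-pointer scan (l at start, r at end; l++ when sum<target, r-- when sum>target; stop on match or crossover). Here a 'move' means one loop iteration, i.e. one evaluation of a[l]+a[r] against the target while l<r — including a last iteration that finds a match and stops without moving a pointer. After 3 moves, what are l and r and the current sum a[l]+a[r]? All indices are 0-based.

l=2, r=4, sum=24

l=0 r=5: -6+34=28 <31, l++
l=1 r=5: 2+34=36 >31, r--
l=1 r=4: 2+14=16 <31, l++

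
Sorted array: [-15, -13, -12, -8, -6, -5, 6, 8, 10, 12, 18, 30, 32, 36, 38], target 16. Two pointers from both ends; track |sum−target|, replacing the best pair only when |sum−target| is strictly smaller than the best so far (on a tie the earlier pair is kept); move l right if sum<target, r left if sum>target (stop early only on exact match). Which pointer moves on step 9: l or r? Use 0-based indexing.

[0,14] -15+38=23 d=7 * → r--
[0,13] -15+36=21 d=5 * → r--
[0,12] -15+32=17 d=1 * → r--
[0,11] -15+30=15 d=1 → l++
[1,11] -13+30=17 d=1 → r--
[1,10] -13+18=5 d=11 → l++
[2,10] -12+18=6 d=10 → l++
[3,10] -8+18=10 d=6 → l++
[4,10] -6+18=12 d=4 → l++

l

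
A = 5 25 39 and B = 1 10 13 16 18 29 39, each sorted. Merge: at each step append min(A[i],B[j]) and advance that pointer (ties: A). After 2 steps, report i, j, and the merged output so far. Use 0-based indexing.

[i=0,j=0] A[i]=5>B[j]=1 take 1 → j++
[i=0,j=1] A[i]=5<=B[j]=10 take 5 → i++

i=1, j=1, merged so far=[1, 5]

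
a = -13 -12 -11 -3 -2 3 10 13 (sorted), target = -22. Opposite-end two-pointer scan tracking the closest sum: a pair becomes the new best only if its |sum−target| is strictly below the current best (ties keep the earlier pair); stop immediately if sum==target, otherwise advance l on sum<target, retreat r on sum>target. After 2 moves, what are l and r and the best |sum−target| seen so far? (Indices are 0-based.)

l=0, r=5, best |Δ|=19

l=0 r=7: -13+13=0 d=22 *, r--
l=0 r=6: -13+10=-3 d=19 *, r--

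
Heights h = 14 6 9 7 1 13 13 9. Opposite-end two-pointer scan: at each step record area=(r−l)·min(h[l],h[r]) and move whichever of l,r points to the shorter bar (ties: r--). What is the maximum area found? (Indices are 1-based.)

[1,8] min(14,9)*7=63 best=63 * → r--
[1,7] min(14,13)*6=78 best=78 * → r--
[1,6] min(14,13)*5=65 best=78 → r--
[1,5] min(14,1)*4=4 best=78 → r--
[1,4] min(14,7)*3=21 best=78 → r--
[1,3] min(14,9)*2=18 best=78 → r--
[1,2] min(14,6)*1=6 best=78 → r--

max area = 78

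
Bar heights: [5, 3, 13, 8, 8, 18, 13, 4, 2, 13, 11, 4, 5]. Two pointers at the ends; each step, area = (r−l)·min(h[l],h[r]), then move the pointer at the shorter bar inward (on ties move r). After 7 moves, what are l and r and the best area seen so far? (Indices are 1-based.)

l=3, r=8, best area=91

l=1 r=13: min(5,5)*12=60 best=60 *, r--
l=1 r=12: min(5,4)*11=44 best=60, r--
l=1 r=11: min(5,11)*10=50 best=60, l++
l=2 r=11: min(3,11)*9=27 best=60, l++
l=3 r=11: min(13,11)*8=88 best=88 *, r--
l=3 r=10: min(13,13)*7=91 best=91 *, r--
l=3 r=9: min(13,2)*6=12 best=91, r--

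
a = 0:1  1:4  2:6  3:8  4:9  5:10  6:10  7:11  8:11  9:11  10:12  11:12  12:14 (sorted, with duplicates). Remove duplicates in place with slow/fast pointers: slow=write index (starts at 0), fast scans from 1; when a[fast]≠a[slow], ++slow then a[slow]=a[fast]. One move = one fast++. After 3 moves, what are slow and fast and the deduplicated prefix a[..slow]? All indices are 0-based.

(s=0,f=1) a[fast]=4≠a[slow]=1 write a[1]=4 → slow++,fast++
(s=1,f=2) a[fast]=6≠a[slow]=4 write a[2]=6 → slow++,fast++
(s=2,f=3) a[fast]=8≠a[slow]=6 write a[3]=8 → slow++,fast++

slow=3, fast=4, prefix=[1, 4, 6, 8]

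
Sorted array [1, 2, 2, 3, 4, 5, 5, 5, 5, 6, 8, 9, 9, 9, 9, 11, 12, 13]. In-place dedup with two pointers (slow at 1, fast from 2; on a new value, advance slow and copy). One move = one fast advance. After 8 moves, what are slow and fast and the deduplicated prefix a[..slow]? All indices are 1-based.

slow=5, fast=10, prefix=[1, 2, 3, 4, 5]

slow=1 fast=2: a[fast]=2≠a[slow]=1 write a[2]=2, slow++,fast++
slow=2 fast=3: a[fast]=2=a[slow] dup, fast++
slow=2 fast=4: a[fast]=3≠a[slow]=2 write a[3]=3, slow++,fast++
slow=3 fast=5: a[fast]=4≠a[slow]=3 write a[4]=4, slow++,fast++
slow=4 fast=6: a[fast]=5≠a[slow]=4 write a[5]=5, slow++,fast++
slow=5 fast=7: a[fast]=5=a[slow] dup, fast++
slow=5 fast=8: a[fast]=5=a[slow] dup, fast++
slow=5 fast=9: a[fast]=5=a[slow] dup, fast++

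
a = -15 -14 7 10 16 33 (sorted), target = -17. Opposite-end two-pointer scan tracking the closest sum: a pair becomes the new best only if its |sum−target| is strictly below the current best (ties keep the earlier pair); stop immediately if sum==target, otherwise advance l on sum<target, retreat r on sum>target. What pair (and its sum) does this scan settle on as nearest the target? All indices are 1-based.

[1,6] -15+33=18 d=35 * → r--
[1,5] -15+16=1 d=18 * → r--
[1,4] -15+10=-5 d=12 * → r--
[1,3] -15+7=-8 d=9 * → r--
[1,2] -15+-14=-29 d=12 → l++

pair (-15, 7) with sum -8 (|Δ|=9)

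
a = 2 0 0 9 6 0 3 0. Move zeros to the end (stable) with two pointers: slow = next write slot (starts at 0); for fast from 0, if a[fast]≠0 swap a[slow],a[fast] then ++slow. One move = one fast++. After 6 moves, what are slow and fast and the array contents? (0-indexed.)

slow=3, fast=6, a=[2, 9, 6, 0, 0, 0, 3, 0]

(s=0,f=0) a[fast]=2≠0 swap→a[0]=2 → slow++,fast++
(s=1,f=1) a[fast]=0 → fast++
(s=1,f=2) a[fast]=0 → fast++
(s=1,f=3) a[fast]=9≠0 swap→a[1]=9 → slow++,fast++
(s=2,f=4) a[fast]=6≠0 swap→a[2]=6 → slow++,fast++
(s=3,f=5) a[fast]=0 → fast++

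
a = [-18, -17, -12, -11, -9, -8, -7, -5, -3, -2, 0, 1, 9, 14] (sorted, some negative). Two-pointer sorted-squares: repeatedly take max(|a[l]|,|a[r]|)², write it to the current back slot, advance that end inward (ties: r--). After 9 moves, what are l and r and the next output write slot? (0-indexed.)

l=0 r=13: |-18|>|14| out[13]=324, l++
l=1 r=13: |-17|>|14| out[12]=289, l++
l=2 r=13: |-12|<=|14| out[11]=196, r--
l=2 r=12: |-12|>|9| out[10]=144, l++
l=3 r=12: |-11|>|9| out[9]=121, l++
l=4 r=12: |-9|<=|9| out[8]=81, r--
l=4 r=11: |-9|>|1| out[7]=81, l++
l=5 r=11: |-8|>|1| out[6]=64, l++
l=6 r=11: |-7|>|1| out[5]=49, l++

l=7, r=11, next write slot=4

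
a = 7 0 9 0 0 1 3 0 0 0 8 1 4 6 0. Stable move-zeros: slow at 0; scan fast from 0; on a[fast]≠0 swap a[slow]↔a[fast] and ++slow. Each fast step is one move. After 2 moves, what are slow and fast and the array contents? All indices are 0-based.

slow=1, fast=2, a=[7, 0, 9, 0, 0, 1, 3, 0, 0, 0, 8, 1, 4, 6, 0]

slow=0 fast=0: a[fast]=7≠0 swap→a[0]=7, slow++,fast++
slow=1 fast=1: a[fast]=0, fast++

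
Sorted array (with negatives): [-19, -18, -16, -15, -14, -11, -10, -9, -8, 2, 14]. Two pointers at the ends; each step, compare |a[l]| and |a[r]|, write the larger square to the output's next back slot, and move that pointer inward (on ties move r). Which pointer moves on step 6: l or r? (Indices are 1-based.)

l

l=1 r=11: |-19|>|14| out[11]=361, l++
l=2 r=11: |-18|>|14| out[10]=324, l++
l=3 r=11: |-16|>|14| out[9]=256, l++
l=4 r=11: |-15|>|14| out[8]=225, l++
l=5 r=11: |-14|<=|14| out[7]=196, r--
l=5 r=10: |-14|>|2| out[6]=196, l++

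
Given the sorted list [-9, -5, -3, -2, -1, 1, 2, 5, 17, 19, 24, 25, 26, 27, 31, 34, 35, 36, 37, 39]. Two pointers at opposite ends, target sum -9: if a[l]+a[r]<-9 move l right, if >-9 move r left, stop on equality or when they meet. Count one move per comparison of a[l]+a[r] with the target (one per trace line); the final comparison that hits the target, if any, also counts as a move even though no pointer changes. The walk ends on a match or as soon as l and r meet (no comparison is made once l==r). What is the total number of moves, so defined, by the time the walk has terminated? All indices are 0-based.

19 moves

l=0 r=19: -9+39=30 >-9, r--
l=0 r=18: -9+37=28 >-9, r--
l=0 r=17: -9+36=27 >-9, r--
l=0 r=16: -9+35=26 >-9, r--
l=0 r=15: -9+34=25 >-9, r--
l=0 r=14: -9+31=22 >-9, r--
l=0 r=13: -9+27=18 >-9, r--
l=0 r=12: -9+26=17 >-9, r--
l=0 r=11: -9+25=16 >-9, r--
l=0 r=10: -9+24=15 >-9, r--
l=0 r=9: -9+19=10 >-9, r--
l=0 r=8: -9+17=8 >-9, r--
l=0 r=7: -9+5=-4 >-9, r--
l=0 r=6: -9+2=-7 >-9, r--
l=0 r=5: -9+1=-8 >-9, r--
l=0 r=4: -9+-1=-10 <-9, l++
l=1 r=4: -5+-1=-6 >-9, r--
l=1 r=3: -5+-2=-7 >-9, r--
l=1 r=2: -5+-3=-8 >-9, r--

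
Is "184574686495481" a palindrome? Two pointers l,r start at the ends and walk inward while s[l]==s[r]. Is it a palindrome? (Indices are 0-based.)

not a palindrome (mismatch at 4,10)

[0,14] '1'=='1' → l++,r--
[1,13] '8'=='8' → l++,r--
[2,12] '4'=='4' → l++,r--
[3,11] '5'=='5' → l++,r--
[4,10] '7'!='9' → stop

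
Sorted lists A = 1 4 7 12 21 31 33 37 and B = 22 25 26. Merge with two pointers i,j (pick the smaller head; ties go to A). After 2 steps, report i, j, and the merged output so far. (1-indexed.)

i=3, j=1, merged so far=[1, 4]

[i=1,j=1] A[i]=1<=B[j]=22 take 1 → i++
[i=2,j=1] A[i]=4<=B[j]=22 take 4 → i++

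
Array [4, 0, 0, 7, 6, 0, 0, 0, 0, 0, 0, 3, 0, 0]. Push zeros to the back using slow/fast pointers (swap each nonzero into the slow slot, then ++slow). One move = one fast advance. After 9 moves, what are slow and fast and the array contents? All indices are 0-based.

slow=0 fast=0: a[fast]=4≠0 swap→a[0]=4, slow++,fast++
slow=1 fast=1: a[fast]=0, fast++
slow=1 fast=2: a[fast]=0, fast++
slow=1 fast=3: a[fast]=7≠0 swap→a[1]=7, slow++,fast++
slow=2 fast=4: a[fast]=6≠0 swap→a[2]=6, slow++,fast++
slow=3 fast=5: a[fast]=0, fast++
slow=3 fast=6: a[fast]=0, fast++
slow=3 fast=7: a[fast]=0, fast++
slow=3 fast=8: a[fast]=0, fast++

slow=3, fast=9, a=[4, 7, 6, 0, 0, 0, 0, 0, 0, 0, 0, 3, 0, 0]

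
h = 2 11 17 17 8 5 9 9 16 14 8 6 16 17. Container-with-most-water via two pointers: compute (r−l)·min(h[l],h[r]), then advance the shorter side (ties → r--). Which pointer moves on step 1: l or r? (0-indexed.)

[0,13] min(2,17)*13=26 best=26 * → l++

l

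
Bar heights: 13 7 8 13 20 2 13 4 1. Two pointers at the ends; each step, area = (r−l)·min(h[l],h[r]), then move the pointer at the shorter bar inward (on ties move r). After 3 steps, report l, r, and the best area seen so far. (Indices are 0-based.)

l=0, r=5, best area=78

[0,8] min(13,1)*8=8 best=8 * → r--
[0,7] min(13,4)*7=28 best=28 * → r--
[0,6] min(13,13)*6=78 best=78 * → r--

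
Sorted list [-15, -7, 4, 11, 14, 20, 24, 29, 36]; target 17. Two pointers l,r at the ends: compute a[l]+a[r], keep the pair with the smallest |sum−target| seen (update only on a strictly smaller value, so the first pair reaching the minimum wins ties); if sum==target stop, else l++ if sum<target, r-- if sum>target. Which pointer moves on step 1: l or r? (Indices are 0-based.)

r

l=0 r=8: -15+36=21 d=4 *, r--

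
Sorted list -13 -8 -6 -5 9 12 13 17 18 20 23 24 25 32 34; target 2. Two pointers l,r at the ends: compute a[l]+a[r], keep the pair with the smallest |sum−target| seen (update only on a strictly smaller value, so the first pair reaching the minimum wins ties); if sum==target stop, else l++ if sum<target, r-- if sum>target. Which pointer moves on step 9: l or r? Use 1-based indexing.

l

[1,15] -13+34=21 d=19 * → r--
[1,14] -13+32=19 d=17 * → r--
[1,13] -13+25=12 d=10 * → r--
[1,12] -13+24=11 d=9 * → r--
[1,11] -13+23=10 d=8 * → r--
[1,10] -13+20=7 d=5 * → r--
[1,9] -13+18=5 d=3 * → r--
[1,8] -13+17=4 d=2 * → r--
[1,7] -13+13=0 d=2 → l++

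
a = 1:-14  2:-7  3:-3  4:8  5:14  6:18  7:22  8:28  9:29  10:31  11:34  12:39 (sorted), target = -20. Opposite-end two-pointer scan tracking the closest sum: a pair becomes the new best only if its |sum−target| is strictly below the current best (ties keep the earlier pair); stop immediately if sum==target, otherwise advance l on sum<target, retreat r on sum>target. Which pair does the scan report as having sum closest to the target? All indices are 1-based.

pair (-14, -7) with sum -21 (|Δ|=1)

l=1 r=12: -14+39=25 d=45 *, r--
l=1 r=11: -14+34=20 d=40 *, r--
l=1 r=10: -14+31=17 d=37 *, r--
l=1 r=9: -14+29=15 d=35 *, r--
l=1 r=8: -14+28=14 d=34 *, r--
l=1 r=7: -14+22=8 d=28 *, r--
l=1 r=6: -14+18=4 d=24 *, r--
l=1 r=5: -14+14=0 d=20 *, r--
l=1 r=4: -14+8=-6 d=14 *, r--
l=1 r=3: -14+-3=-17 d=3 *, r--
l=1 r=2: -14+-7=-21 d=1 *, l++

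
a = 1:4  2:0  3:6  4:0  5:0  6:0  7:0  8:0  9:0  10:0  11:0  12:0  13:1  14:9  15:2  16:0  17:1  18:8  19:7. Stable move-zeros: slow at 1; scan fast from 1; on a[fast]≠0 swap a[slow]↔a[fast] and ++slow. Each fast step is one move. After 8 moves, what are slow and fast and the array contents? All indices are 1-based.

slow=3, fast=9, a=[4, 6, 0, 0, 0, 0, 0, 0, 0, 0, 0, 0, 1, 9, 2, 0, 1, 8, 7]

slow=1 fast=1: a[fast]=4≠0 swap→a[1]=4, slow++,fast++
slow=2 fast=2: a[fast]=0, fast++
slow=2 fast=3: a[fast]=6≠0 swap→a[2]=6, slow++,fast++
slow=3 fast=4: a[fast]=0, fast++
slow=3 fast=5: a[fast]=0, fast++
slow=3 fast=6: a[fast]=0, fast++
slow=3 fast=7: a[fast]=0, fast++
slow=3 fast=8: a[fast]=0, fast++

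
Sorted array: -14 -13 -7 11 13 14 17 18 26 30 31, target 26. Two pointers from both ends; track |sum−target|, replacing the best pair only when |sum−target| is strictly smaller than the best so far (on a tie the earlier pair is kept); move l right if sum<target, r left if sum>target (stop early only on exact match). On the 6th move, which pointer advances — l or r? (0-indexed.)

l=0 r=10: -14+31=17 d=9 *, l++
l=1 r=10: -13+31=18 d=8 *, l++
l=2 r=10: -7+31=24 d=2 *, l++
l=3 r=10: 11+31=42 d=16, r--
l=3 r=9: 11+30=41 d=15, r--
l=3 r=8: 11+26=37 d=11, r--

r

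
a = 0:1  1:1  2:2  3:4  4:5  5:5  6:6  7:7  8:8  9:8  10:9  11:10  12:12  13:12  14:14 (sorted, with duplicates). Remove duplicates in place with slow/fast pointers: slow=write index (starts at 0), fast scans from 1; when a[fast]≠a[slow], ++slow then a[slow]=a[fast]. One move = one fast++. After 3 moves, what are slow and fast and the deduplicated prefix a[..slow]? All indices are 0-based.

slow=2, fast=4, prefix=[1, 2, 4]

(s=0,f=1) a[fast]=1=a[slow] dup → fast++
(s=0,f=2) a[fast]=2≠a[slow]=1 write a[1]=2 → slow++,fast++
(s=1,f=3) a[fast]=4≠a[slow]=2 write a[2]=4 → slow++,fast++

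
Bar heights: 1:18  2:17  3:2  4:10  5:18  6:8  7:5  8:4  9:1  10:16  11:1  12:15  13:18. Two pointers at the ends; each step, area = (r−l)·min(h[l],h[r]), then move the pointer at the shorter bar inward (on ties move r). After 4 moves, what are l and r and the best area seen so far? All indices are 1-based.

l=1, r=9, best area=216

l=1 r=13: min(18,18)*12=216 best=216 *, r--
l=1 r=12: min(18,15)*11=165 best=216, r--
l=1 r=11: min(18,1)*10=10 best=216, r--
l=1 r=10: min(18,16)*9=144 best=216, r--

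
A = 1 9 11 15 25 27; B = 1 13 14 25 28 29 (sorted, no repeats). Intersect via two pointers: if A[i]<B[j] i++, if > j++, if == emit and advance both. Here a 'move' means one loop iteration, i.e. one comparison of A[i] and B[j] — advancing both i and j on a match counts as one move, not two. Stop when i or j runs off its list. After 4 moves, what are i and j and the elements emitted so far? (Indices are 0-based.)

i=3, j=2, emitted=[1]

[i=0,j=0] 1==1 emit → i++,j++
[i=1,j=1] 9<13 → i++
[i=2,j=1] 11<13 → i++
[i=3,j=1] 15>13 → j++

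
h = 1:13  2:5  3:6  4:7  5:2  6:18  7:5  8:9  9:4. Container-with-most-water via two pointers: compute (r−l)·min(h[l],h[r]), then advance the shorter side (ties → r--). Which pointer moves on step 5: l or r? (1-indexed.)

[1,9] min(13,4)*8=32 best=32 * → r--
[1,8] min(13,9)*7=63 best=63 * → r--
[1,7] min(13,5)*6=30 best=63 → r--
[1,6] min(13,18)*5=65 best=65 * → l++
[2,6] min(5,18)*4=20 best=65 → l++

l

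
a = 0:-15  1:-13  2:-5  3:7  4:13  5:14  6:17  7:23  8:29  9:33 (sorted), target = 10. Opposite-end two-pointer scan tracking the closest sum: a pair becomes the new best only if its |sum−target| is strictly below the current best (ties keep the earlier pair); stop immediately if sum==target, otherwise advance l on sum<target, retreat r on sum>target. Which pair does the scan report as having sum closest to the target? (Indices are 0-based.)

pair (-13, 23) with sum 10 (|Δ|=0)

[0,9] -15+33=18 d=8 * → r--
[0,8] -15+29=14 d=4 * → r--
[0,7] -15+23=8 d=2 * → l++
[1,7] -13+23=10 d=0 * → stop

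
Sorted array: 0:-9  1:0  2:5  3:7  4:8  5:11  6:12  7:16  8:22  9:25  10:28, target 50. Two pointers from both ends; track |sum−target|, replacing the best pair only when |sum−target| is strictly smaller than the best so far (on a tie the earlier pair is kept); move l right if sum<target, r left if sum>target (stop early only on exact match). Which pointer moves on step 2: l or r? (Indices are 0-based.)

l=0 r=10: -9+28=19 d=31 *, l++
l=1 r=10: 0+28=28 d=22 *, l++

l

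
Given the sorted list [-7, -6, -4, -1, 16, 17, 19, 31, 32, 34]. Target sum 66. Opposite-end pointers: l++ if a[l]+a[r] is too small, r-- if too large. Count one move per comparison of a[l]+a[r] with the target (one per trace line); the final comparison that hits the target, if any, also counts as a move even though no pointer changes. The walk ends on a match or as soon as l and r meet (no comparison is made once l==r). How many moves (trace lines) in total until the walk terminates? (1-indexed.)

l=1 r=10: -7+34=27 <66, l++
l=2 r=10: -6+34=28 <66, l++
l=3 r=10: -4+34=30 <66, l++
l=4 r=10: -1+34=33 <66, l++
l=5 r=10: 16+34=50 <66, l++
l=6 r=10: 17+34=51 <66, l++
l=7 r=10: 19+34=53 <66, l++
l=8 r=10: 31+34=65 <66, l++
l=9 r=10: 32+34=66, found

9 moves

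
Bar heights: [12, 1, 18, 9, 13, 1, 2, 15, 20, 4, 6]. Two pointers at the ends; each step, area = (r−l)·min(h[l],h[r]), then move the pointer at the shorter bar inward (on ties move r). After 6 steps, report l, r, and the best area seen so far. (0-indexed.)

l=4, r=8, best area=108

[0,10] min(12,6)*10=60 best=60 * → r--
[0,9] min(12,4)*9=36 best=60 → r--
[0,8] min(12,20)*8=96 best=96 * → l++
[1,8] min(1,20)*7=7 best=96 → l++
[2,8] min(18,20)*6=108 best=108 * → l++
[3,8] min(9,20)*5=45 best=108 → l++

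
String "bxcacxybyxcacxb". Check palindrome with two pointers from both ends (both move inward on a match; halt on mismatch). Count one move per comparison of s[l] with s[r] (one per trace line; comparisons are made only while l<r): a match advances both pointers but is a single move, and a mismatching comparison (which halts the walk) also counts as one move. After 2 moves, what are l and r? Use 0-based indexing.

l=0 r=14: 'b'=='b', l++,r--
l=1 r=13: 'x'=='x', l++,r--

l=2, r=12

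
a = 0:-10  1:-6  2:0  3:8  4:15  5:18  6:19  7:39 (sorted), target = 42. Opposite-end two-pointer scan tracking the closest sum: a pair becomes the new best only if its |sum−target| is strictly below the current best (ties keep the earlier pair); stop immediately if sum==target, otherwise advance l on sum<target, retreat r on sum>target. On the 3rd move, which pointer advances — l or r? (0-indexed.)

l

[0,7] -10+39=29 d=13 * → l++
[1,7] -6+39=33 d=9 * → l++
[2,7] 0+39=39 d=3 * → l++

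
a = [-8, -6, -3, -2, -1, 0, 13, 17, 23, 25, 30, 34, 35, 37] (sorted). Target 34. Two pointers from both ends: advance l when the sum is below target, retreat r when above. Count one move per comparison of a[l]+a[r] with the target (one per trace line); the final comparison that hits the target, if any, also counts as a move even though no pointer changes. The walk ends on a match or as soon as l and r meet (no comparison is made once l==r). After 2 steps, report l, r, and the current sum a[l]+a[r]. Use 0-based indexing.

l=2, r=13, sum=34

l=0 r=13: -8+37=29 <34, l++
l=1 r=13: -6+37=31 <34, l++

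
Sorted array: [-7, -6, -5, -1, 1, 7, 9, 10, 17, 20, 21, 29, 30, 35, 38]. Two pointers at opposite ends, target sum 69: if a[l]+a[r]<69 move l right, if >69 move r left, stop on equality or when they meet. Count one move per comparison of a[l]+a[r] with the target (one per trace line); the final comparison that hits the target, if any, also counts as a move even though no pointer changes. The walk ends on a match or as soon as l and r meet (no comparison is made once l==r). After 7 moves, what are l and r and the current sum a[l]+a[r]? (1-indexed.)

[1,15] -7+38=31 <69 → l++
[2,15] -6+38=32 <69 → l++
[3,15] -5+38=33 <69 → l++
[4,15] -1+38=37 <69 → l++
[5,15] 1+38=39 <69 → l++
[6,15] 7+38=45 <69 → l++
[7,15] 9+38=47 <69 → l++

l=8, r=15, sum=48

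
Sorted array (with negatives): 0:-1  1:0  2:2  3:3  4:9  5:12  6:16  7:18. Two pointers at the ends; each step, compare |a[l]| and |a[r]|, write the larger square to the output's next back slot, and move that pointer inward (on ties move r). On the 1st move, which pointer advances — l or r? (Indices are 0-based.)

r

l=0 r=7: |-1|<=|18| out[7]=324, r--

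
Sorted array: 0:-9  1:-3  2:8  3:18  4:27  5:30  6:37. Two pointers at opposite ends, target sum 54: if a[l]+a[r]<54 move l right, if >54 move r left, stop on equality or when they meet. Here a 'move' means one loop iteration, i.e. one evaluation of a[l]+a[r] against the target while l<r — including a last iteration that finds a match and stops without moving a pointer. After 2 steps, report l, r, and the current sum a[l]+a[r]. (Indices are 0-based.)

l=2, r=6, sum=45

l=0 r=6: -9+37=28 <54, l++
l=1 r=6: -3+37=34 <54, l++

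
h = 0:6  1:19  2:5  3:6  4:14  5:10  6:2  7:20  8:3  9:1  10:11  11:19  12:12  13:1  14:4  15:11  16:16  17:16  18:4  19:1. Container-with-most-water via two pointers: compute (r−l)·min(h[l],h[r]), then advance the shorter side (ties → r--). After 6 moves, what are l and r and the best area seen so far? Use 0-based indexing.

l=1, r=14, best area=256

l=0 r=19: min(6,1)*19=19 best=19 *, r--
l=0 r=18: min(6,4)*18=72 best=72 *, r--
l=0 r=17: min(6,16)*17=102 best=102 *, l++
l=1 r=17: min(19,16)*16=256 best=256 *, r--
l=1 r=16: min(19,16)*15=240 best=256, r--
l=1 r=15: min(19,11)*14=154 best=256, r--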